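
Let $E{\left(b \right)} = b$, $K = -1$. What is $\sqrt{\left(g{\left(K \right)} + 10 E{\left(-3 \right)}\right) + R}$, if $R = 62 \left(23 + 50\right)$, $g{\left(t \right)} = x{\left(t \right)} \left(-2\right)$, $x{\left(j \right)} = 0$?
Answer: $4 \sqrt{281} \approx 67.052$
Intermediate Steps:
$g{\left(t \right)} = 0$ ($g{\left(t \right)} = 0 \left(-2\right) = 0$)
$R = 4526$ ($R = 62 \cdot 73 = 4526$)
$\sqrt{\left(g{\left(K \right)} + 10 E{\left(-3 \right)}\right) + R} = \sqrt{\left(0 + 10 \left(-3\right)\right) + 4526} = \sqrt{\left(0 - 30\right) + 4526} = \sqrt{-30 + 4526} = \sqrt{4496} = 4 \sqrt{281}$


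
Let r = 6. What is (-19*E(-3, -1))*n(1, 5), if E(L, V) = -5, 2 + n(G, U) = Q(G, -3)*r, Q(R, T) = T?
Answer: -1900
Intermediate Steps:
n(G, U) = -20 (n(G, U) = -2 - 3*6 = -2 - 18 = -20)
(-19*E(-3, -1))*n(1, 5) = -19*(-5)*(-20) = 95*(-20) = -1900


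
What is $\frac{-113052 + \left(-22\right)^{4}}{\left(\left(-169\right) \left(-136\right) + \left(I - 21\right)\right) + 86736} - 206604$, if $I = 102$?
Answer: $- \frac{22685204600}{109801} \approx -2.066 \cdot 10^{5}$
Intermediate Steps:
$\frac{-113052 + \left(-22\right)^{4}}{\left(\left(-169\right) \left(-136\right) + \left(I - 21\right)\right) + 86736} - 206604 = \frac{-113052 + \left(-22\right)^{4}}{\left(\left(-169\right) \left(-136\right) + \left(102 - 21\right)\right) + 86736} - 206604 = \frac{-113052 + 234256}{\left(22984 + \left(102 - 21\right)\right) + 86736} - 206604 = \frac{121204}{\left(22984 + 81\right) + 86736} - 206604 = \frac{121204}{23065 + 86736} - 206604 = \frac{121204}{109801} - 206604 = - \frac{22685204600}{109801}$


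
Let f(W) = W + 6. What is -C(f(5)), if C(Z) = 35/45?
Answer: -7/9 ≈ -0.77778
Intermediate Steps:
f(W) = 6 + W
C(Z) = 7/9 (C(Z) = 35*(1/45) = 7/9)
-C(f(5)) = -1*7/9 = -7/9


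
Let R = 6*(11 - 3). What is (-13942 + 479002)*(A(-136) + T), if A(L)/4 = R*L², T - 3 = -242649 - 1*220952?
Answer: 1435935068040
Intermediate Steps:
R = 48 (R = 6*8 = 48)
T = -463598 (T = 3 + (-242649 - 1*220952) = 3 + (-242649 - 220952) = 3 - 463601 = -463598)
A(L) = 192*L² (A(L) = 4*(48*L²) = 192*L²)
(-13942 + 479002)*(A(-136) + T) = (-13942 + 479002)*(192*(-136)² - 463598) = 465060*(192*18496 - 463598) = 465060*(3551232 - 463598) = 465060*3087634 = 1435935068040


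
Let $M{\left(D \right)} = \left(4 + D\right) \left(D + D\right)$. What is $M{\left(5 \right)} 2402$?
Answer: $216180$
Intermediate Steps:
$M{\left(D \right)} = 2 D \left(4 + D\right)$ ($M{\left(D \right)} = \left(4 + D\right) 2 D = 2 D \left(4 + D\right)$)
$M{\left(5 \right)} 2402 = 2 \cdot 5 \left(4 + 5\right) 2402 = 2 \cdot 5 \cdot 9 \cdot 2402 = 90 \cdot 2402 = 216180$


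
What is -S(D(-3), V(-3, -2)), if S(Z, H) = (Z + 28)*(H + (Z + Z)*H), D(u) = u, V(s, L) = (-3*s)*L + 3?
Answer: -1875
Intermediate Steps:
V(s, L) = 3 - 3*L*s (V(s, L) = -3*L*s + 3 = 3 - 3*L*s)
S(Z, H) = (28 + Z)*(H + 2*H*Z) (S(Z, H) = (28 + Z)*(H + (2*Z)*H) = (28 + Z)*(H + 2*H*Z))
-S(D(-3), V(-3, -2)) = -(3 - 3*(-2)*(-3))*(28 + 2*(-3)² + 57*(-3)) = -(3 - 18)*(28 + 2*9 - 171) = -(-15)*(28 + 18 - 171) = -(-15)*(-125) = -1*1875 = -1875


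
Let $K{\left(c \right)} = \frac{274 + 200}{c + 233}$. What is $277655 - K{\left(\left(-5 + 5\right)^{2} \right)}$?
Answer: $\frac{64693141}{233} \approx 2.7765 \cdot 10^{5}$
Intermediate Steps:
$K{\left(c \right)} = \frac{474}{233 + c}$
$277655 - K{\left(\left(-5 + 5\right)^{2} \right)} = 277655 - \frac{474}{233 + \left(-5 + 5\right)^{2}} = 277655 - \frac{474}{233 + 0^{2}} = 277655 - \frac{474}{233 + 0} = 277655 - \frac{474}{233} = \frac{64693141}{233}$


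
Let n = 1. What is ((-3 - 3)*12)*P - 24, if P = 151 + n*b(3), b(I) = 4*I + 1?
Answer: -11832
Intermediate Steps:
b(I) = 1 + 4*I
P = 164 (P = 151 + 1*(1 + 4*3) = 151 + 1*(1 + 12) = 151 + 1*13 = 151 + 13 = 164)
((-3 - 3)*12)*P - 24 = ((-3 - 3)*12)*164 - 24 = -6*12*164 - 24 = -72*164 - 24 = -11808 - 24 = -11832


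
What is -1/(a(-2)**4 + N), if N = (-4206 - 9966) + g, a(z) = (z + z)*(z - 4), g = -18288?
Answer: -1/299316 ≈ -3.3410e-6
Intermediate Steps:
a(z) = 2*z*(-4 + z) (a(z) = (2*z)*(-4 + z) = 2*z*(-4 + z))
N = -32460 (N = (-4206 - 9966) - 18288 = -14172 - 18288 = -32460)
-1/(a(-2)**4 + N) = -1/((2*(-2)*(-4 - 2))**4 - 32460) = -1/((2*(-2)*(-6))**4 - 32460) = -1/(24**4 - 32460) = -1/(331776 - 32460) = -1/299316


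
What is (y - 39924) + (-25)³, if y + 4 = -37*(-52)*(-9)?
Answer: -72869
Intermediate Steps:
y = -17320 (y = -4 - 37*(-52)*(-9) = -4 + 1924*(-9) = -4 - 17316 = -17320)
(y - 39924) + (-25)³ = (-17320 - 39924) + (-25)³ = -57244 - 15625 = -72869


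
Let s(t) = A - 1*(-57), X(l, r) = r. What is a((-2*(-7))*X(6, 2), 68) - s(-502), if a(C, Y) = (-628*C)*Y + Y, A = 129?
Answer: -1195830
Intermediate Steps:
s(t) = 186 (s(t) = 129 - 1*(-57) = 129 + 57 = 186)
a(C, Y) = Y - 628*C*Y (a(C, Y) = -628*C*Y + Y = Y - 628*C*Y)
a((-2*(-7))*X(6, 2), 68) - s(-502) = 68*(1 - 628*(-2*(-7))*2) - 1*186 = 68*(1 - 8792*2) - 186 = 68*(1 - 628*28) - 186 = 68*(1 - 17584) - 186 = 68*(-17583) - 186 = -1195644 - 186 = -1195830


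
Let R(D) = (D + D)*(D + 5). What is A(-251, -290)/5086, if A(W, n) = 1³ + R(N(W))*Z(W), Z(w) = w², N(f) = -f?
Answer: 8096384513/5086 ≈ 1.5919e+6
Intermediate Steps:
R(D) = 2*D*(5 + D) (R(D) = (2*D)*(5 + D) = 2*D*(5 + D))
A(W, n) = 1 - 2*W³*(5 - W) (A(W, n) = 1³ + (2*(-W)*(5 - W))*W² = 1 + (-2*W*(5 - W))*W² = 1 - 2*W³*(5 - W))
A(-251, -290)/5086 = (1 + 2*(-251)³*(-5 - 251))/5086 = (1 + 2*(-15813251)*(-256))*(1/5086) = (1 + 8096384512)*(1/5086) = 8096384513*(1/5086) = 8096384513/5086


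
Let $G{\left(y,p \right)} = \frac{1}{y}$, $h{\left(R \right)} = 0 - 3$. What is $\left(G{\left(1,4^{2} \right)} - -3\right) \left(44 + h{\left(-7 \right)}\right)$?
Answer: $164$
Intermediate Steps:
$h{\left(R \right)} = -3$ ($h{\left(R \right)} = 0 - 3 = -3$)
$\left(G{\left(1,4^{2} \right)} - -3\right) \left(44 + h{\left(-7 \right)}\right) = \left(1^{-1} - -3\right) \left(44 - 3\right) = \left(1 + 3\right) 41 = 4 \cdot 41 = 164$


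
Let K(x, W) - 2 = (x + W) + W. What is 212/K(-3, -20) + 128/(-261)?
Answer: -60580/10701 ≈ -5.6612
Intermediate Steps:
K(x, W) = 2 + x + 2*W (K(x, W) = 2 + ((x + W) + W) = 2 + ((W + x) + W) = 2 + (x + 2*W) = 2 + x + 2*W)
212/K(-3, -20) + 128/(-261) = 212/(2 - 3 + 2*(-20)) + 128/(-261) = 212/(2 - 3 - 40) + 128*(-1/261) = 212/(-41) - 128/261 = 212*(-1/41) - 128/261 = -212/41 - 128/261 = -60580/10701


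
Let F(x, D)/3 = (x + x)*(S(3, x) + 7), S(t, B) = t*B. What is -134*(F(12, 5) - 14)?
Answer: -412988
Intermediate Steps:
S(t, B) = B*t
F(x, D) = 6*x*(7 + 3*x) (F(x, D) = 3*((x + x)*(x*3 + 7)) = 3*((2*x)*(3*x + 7)) = 3*((2*x)*(7 + 3*x)) = 3*(2*x*(7 + 3*x)) = 6*x*(7 + 3*x))
-134*(F(12, 5) - 14) = -134*(6*12*(7 + 3*12) - 14) = -134*(6*12*(7 + 36) - 14) = -134*(6*12*43 - 14) = -134*(3096 - 14) = -134*3082 = -412988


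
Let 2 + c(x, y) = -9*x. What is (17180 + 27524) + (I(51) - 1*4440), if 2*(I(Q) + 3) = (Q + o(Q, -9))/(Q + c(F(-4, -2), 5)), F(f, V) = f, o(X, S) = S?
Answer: 3422206/85 ≈ 40261.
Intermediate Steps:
c(x, y) = -2 - 9*x
I(Q) = -3 + (-9 + Q)/(2*(34 + Q)) (I(Q) = -3 + ((Q - 9)/(Q + (-2 - 9*(-4))))/2 = -3 + ((-9 + Q)/(Q + (-2 + 36)))/2 = -3 + ((-9 + Q)/(Q + 34))/2 = -3 + ((-9 + Q)/(34 + Q))/2 = -3 + (-9 + Q)/(2*(34 + Q)))
(17180 + 27524) + (I(51) - 1*4440) = (17180 + 27524) + ((-213 - 5*51)/(2*(34 + 51)) - 1*4440) = 44704 + ((1/2)*(-213 - 255)/85 - 4440) = 44704 + ((1/2)*(1/85)*(-468) - 4440) = 44704 + (-234/85 - 4440) = 44704 - 377634/85 = 3422206/85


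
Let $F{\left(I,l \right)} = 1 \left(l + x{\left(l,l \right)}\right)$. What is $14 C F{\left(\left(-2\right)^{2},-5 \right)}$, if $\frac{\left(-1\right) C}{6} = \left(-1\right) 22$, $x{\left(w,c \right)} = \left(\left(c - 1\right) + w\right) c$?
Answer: $92400$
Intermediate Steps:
$x{\left(w,c \right)} = c \left(-1 + c + w\right)$ ($x{\left(w,c \right)} = \left(\left(-1 + c\right) + w\right) c = \left(-1 + c + w\right) c = c \left(-1 + c + w\right)$)
$F{\left(I,l \right)} = l + l \left(-1 + 2 l\right)$ ($F{\left(I,l \right)} = 1 \left(l + l \left(-1 + l + l\right)\right) = 1 \left(l + l \left(-1 + 2 l\right)\right) = l + l \left(-1 + 2 l\right)$)
$C = 132$ ($C = - 6 \left(\left(-1\right) 22\right) = \left(-6\right) \left(-22\right) = 132$)
$14 C F{\left(\left(-2\right)^{2},-5 \right)} = 14 \cdot 132 \cdot 2 \left(-5\right)^{2} = 1848 \cdot 2 \cdot 25 = 1848 \cdot 50 = 92400$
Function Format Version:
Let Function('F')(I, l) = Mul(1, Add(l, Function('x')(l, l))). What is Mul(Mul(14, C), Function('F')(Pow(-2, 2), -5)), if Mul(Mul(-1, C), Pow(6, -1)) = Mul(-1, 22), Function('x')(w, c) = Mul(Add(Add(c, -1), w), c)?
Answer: 92400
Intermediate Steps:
Function('x')(w, c) = Mul(c, Add(-1, c, w)) (Function('x')(w, c) = Mul(Add(Add(-1, c), w), c) = Mul(Add(-1, c, w), c) = Mul(c, Add(-1, c, w)))
Function('F')(I, l) = Add(l, Mul(l, Add(-1, Mul(2, l)))) (Function('F')(I, l) = Mul(1, Add(l, Mul(l, Add(-1, l, l)))) = Mul(1, Add(l, Mul(l, Add(-1, Mul(2, l))))) = Add(l, Mul(l, Add(-1, Mul(2, l)))))
C = 132 (C = Mul(-6, Mul(-1, 22)) = Mul(-6, -22) = 132)
Mul(Mul(14, C), Function('F')(Pow(-2, 2), -5)) = Mul(Mul(14, 132), Mul(2, Pow(-5, 2))) = Mul(1848, Mul(2, 25)) = Mul(1848, 50) = 92400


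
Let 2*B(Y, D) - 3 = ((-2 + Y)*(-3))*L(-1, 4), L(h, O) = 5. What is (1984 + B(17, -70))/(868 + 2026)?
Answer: 1873/2894 ≈ 0.64720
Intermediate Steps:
B(Y, D) = 33/2 - 15*Y/2 (B(Y, D) = 3/2 + (((-2 + Y)*(-3))*5)/2 = 3/2 + ((6 - 3*Y)*5)/2 = 3/2 + (30 - 15*Y)/2 = 3/2 + (15 - 15*Y/2) = 33/2 - 15*Y/2)
(1984 + B(17, -70))/(868 + 2026) = (1984 + (33/2 - 15/2*17))/(868 + 2026) = (1984 + (33/2 - 255/2))/2894 = (1984 - 111)*(1/2894) = 1873*(1/2894) = 1873/2894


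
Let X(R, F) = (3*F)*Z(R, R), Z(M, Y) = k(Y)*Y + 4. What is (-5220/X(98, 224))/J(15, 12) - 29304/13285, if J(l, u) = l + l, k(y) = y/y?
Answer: -335154161/151767840 ≈ -2.2083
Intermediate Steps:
k(y) = 1
Z(M, Y) = 4 + Y (Z(M, Y) = 1*Y + 4 = Y + 4 = 4 + Y)
J(l, u) = 2*l
X(R, F) = 3*F*(4 + R) (X(R, F) = (3*F)*(4 + R) = 3*F*(4 + R))
(-5220/X(98, 224))/J(15, 12) - 29304/13285 = (-5220*1/(672*(4 + 98)))/((2*15)) - 29304/13285 = -5220/(3*224*102)/30 - 29304*1/13285 = -5220/68544*(1/30) - 29304/13285 = -5220*1/68544*(1/30) - 29304/13285 = -145/1904*1/30 - 29304/13285 = -29/11424 - 29304/13285 = -335154161/151767840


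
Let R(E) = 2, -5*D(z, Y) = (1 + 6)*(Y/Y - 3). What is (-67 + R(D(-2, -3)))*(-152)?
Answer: 9880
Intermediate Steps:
D(z, Y) = 14/5 (D(z, Y) = -(1 + 6)*(Y/Y - 3)/5 = -7*(1 - 3)/5 = -7*(-2)/5 = -⅕*(-14) = 14/5)
(-67 + R(D(-2, -3)))*(-152) = (-67 + 2)*(-152) = -65*(-152) = 9880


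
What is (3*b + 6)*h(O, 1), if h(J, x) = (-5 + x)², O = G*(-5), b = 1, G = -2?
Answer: 144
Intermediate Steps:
O = 10 (O = -2*(-5) = 10)
(3*b + 6)*h(O, 1) = (3*1 + 6)*(-5 + 1)² = (3 + 6)*(-4)² = 9*16 = 144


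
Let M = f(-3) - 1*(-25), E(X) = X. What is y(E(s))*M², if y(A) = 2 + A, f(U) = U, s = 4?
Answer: 2904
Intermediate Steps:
M = 22 (M = -3 - 1*(-25) = -3 + 25 = 22)
y(E(s))*M² = (2 + 4)*22² = 6*484 = 2904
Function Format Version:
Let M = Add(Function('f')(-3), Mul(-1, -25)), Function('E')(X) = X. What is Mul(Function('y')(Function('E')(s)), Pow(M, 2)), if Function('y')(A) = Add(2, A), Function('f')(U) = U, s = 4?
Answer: 2904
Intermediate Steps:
M = 22 (M = Add(-3, Mul(-1, -25)) = Add(-3, 25) = 22)
Mul(Function('y')(Function('E')(s)), Pow(M, 2)) = Mul(Add(2, 4), Pow(22, 2)) = Mul(6, 484) = 2904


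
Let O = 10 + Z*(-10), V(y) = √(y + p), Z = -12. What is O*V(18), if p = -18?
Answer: 0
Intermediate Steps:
V(y) = √(-18 + y) (V(y) = √(y - 18) = √(-18 + y))
O = 130 (O = 10 - 12*(-10) = 10 + 120 = 130)
O*V(18) = 130*√(-18 + 18) = 130*√0 = 130*0 = 0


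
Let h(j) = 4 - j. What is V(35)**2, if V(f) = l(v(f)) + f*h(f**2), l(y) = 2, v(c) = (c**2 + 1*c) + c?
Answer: 1826109289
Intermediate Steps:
v(c) = c**2 + 2*c (v(c) = (c**2 + c) + c = (c + c**2) + c = c**2 + 2*c)
V(f) = 2 + f*(4 - f**2)
V(35)**2 = (2 - 1*35*(-4 + 35**2))**2 = (2 - 1*35*(-4 + 1225))**2 = (2 - 1*35*1221)**2 = (2 - 42735)**2 = (-42733)**2 = 1826109289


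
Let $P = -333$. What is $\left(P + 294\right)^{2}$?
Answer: $1521$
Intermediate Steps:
$\left(P + 294\right)^{2} = \left(-333 + 294\right)^{2} = \left(-39\right)^{2} = 1521$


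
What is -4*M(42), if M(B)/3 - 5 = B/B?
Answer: -72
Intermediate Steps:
M(B) = 18 (M(B) = 15 + 3*(B/B) = 15 + 3*1 = 15 + 3 = 18)
-4*M(42) = -4*18 = -72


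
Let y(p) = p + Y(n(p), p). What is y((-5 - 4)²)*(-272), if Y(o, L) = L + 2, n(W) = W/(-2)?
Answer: -44608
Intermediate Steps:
n(W) = -W/2 (n(W) = W*(-½) = -W/2)
Y(o, L) = 2 + L
y(p) = 2 + 2*p (y(p) = p + (2 + p) = 2 + 2*p)
y((-5 - 4)²)*(-272) = (2 + 2*(-5 - 4)²)*(-272) = (2 + 2*(-9)²)*(-272) = (2 + 2*81)*(-272) = (2 + 162)*(-272) = 164*(-272) = -44608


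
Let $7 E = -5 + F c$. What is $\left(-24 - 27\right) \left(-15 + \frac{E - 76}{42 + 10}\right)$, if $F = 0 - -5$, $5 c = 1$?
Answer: $\frac{76449}{91} \approx 840.1$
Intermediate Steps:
$c = \frac{1}{5}$ ($c = \frac{1}{5} \cdot 1 = \frac{1}{5} \approx 0.2$)
$F = 5$ ($F = 0 + 5 = 5$)
$E = - \frac{4}{7}$ ($E = \frac{-5 + 5 \cdot \frac{1}{5}}{7} = \frac{-5 + 1}{7} = \frac{1}{7} \left(-4\right) = - \frac{4}{7} \approx -0.57143$)
$\left(-24 - 27\right) \left(-15 + \frac{E - 76}{42 + 10}\right) = \left(-24 - 27\right) \left(-15 + \frac{- \frac{4}{7} - 76}{42 + 10}\right) = - 51 \left(-15 - \frac{536}{7 \cdot 52}\right) = - 51 \left(-15 - \frac{134}{91}\right) = \left(-51\right) \left(- \frac{1499}{91}\right) = \frac{76449}{91}$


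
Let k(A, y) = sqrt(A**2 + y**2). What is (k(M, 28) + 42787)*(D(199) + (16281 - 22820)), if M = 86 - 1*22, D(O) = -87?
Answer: -283506662 - 26504*sqrt(305) ≈ -2.8397e+8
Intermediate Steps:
M = 64 (M = 86 - 22 = 64)
(k(M, 28) + 42787)*(D(199) + (16281 - 22820)) = (sqrt(64**2 + 28**2) + 42787)*(-87 + (16281 - 22820)) = (sqrt(4096 + 784) + 42787)*(-87 - 6539) = (sqrt(4880) + 42787)*(-6626) = (4*sqrt(305) + 42787)*(-6626) = (42787 + 4*sqrt(305))*(-6626) = -283506662 - 26504*sqrt(305)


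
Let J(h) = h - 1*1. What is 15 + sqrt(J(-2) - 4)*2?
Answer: 15 + 2*I*sqrt(7) ≈ 15.0 + 5.2915*I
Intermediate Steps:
J(h) = -1 + h (J(h) = h - 1 = -1 + h)
15 + sqrt(J(-2) - 4)*2 = 15 + sqrt((-1 - 2) - 4)*2 = 15 + sqrt(-3 - 4)*2 = 15 + sqrt(-7)*2 = 15 + (I*sqrt(7))*2 = 15 + 2*I*sqrt(7)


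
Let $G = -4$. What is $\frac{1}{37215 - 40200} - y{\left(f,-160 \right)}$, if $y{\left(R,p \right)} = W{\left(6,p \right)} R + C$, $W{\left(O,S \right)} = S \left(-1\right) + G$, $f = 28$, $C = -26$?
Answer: $- \frac{12960871}{2985} \approx -4342.0$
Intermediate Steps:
$W{\left(O,S \right)} = -4 - S$ ($W{\left(O,S \right)} = S \left(-1\right) - 4 = - S - 4 = -4 - S$)
$y{\left(R,p \right)} = -26 + R \left(-4 - p\right)$ ($y{\left(R,p \right)} = \left(-4 - p\right) R - 26 = R \left(-4 - p\right) - 26 = -26 + R \left(-4 - p\right)$)
$\frac{1}{37215 - 40200} - y{\left(f,-160 \right)} = \frac{1}{37215 - 40200} - \left(-26 - 28 \left(4 - 160\right)\right) = \frac{1}{-2985} - \left(-26 - 28 \left(-156\right)\right) = - \frac{1}{2985} - \left(-26 + 4368\right) = - \frac{1}{2985} - 4342 = - \frac{12960871}{2985}$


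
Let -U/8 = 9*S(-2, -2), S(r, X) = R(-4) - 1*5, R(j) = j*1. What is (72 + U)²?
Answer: 518400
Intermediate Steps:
R(j) = j
S(r, X) = -9 (S(r, X) = -4 - 1*5 = -4 - 5 = -9)
U = 648 (U = -72*(-9) = -8*(-81) = 648)
(72 + U)² = (72 + 648)² = 720² = 518400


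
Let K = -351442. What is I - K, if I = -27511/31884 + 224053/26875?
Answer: 301150903912727/856882500 ≈ 3.5145e+5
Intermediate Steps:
I = 6404347727/856882500 (I = -27511*1/31884 + 224053*(1/26875) = -27511/31884 + 224053/26875 = 6404347727/856882500 ≈ 7.4740)
I - K = 6404347727/856882500 - 1*(-351442) = 6404347727/856882500 + 351442 = 301150903912727/856882500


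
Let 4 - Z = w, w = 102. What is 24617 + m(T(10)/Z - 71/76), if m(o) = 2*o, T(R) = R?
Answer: 45832995/1862 ≈ 24615.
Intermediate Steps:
Z = -98 (Z = 4 - 1*102 = 4 - 102 = -98)
24617 + m(T(10)/Z - 71/76) = 24617 + 2*(10/(-98) - 71/76) = 24617 + 2*(10*(-1/98) - 71*1/76) = 24617 + 2*(-5/49 - 71/76) = 24617 + 2*(-3859/3724) = 24617 - 3859/1862 = 45832995/1862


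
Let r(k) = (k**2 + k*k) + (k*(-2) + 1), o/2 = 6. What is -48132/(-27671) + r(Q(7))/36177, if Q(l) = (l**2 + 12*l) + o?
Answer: 413834285/143007681 ≈ 2.8938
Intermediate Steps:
o = 12 (o = 2*6 = 12)
Q(l) = 12 + l**2 + 12*l (Q(l) = (l**2 + 12*l) + 12 = 12 + l**2 + 12*l)
r(k) = 1 - 2*k + 2*k**2 (r(k) = (k**2 + k**2) + (-2*k + 1) = 2*k**2 + (1 - 2*k) = 1 - 2*k + 2*k**2)
-48132/(-27671) + r(Q(7))/36177 = -48132/(-27671) + (1 - 2*(12 + 7**2 + 12*7) + 2*(12 + 7**2 + 12*7)**2)/36177 = -48132*(-1/27671) + (1 - 2*(12 + 49 + 84) + 2*(12 + 49 + 84)**2)*(1/36177) = 6876/3953 + (1 - 2*145 + 2*145**2)*(1/36177) = 6876/3953 + (1 - 290 + 2*21025)*(1/36177) = 6876/3953 + (1 - 290 + 42050)*(1/36177) = 6876/3953 + 41761*(1/36177) = 6876/3953 + 41761/36177 = 413834285/143007681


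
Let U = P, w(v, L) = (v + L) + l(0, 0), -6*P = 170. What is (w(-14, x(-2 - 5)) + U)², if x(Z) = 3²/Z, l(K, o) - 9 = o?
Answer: 528529/441 ≈ 1198.5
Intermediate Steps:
l(K, o) = 9 + o
P = -85/3 (P = -⅙*170 = -85/3 ≈ -28.333)
x(Z) = 9/Z
w(v, L) = 9 + L + v (w(v, L) = (v + L) + (9 + 0) = (L + v) + 9 = 9 + L + v)
U = -85/3 ≈ -28.333
(w(-14, x(-2 - 5)) + U)² = ((9 + 9/(-2 - 5) - 14) - 85/3)² = ((9 + 9/(-7) - 14) - 85/3)² = ((9 + 9*(-⅐) - 14) - 85/3)² = ((9 - 9/7 - 14) - 85/3)² = (-44/7 - 85/3)² = (-727/21)² = 528529/441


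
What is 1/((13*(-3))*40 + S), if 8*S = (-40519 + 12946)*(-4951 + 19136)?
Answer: -8/391135485 ≈ -2.0453e-8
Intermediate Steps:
S = -391123005/8 (S = ((-40519 + 12946)*(-4951 + 19136))/8 = (-27573*14185)/8 = (⅛)*(-391123005) = -391123005/8 ≈ -4.8890e+7)
1/((13*(-3))*40 + S) = 1/((13*(-3))*40 - 391123005/8) = 1/(-39*40 - 391123005/8) = 1/(-1560 - 391123005/8) = 1/(-391135485/8) = -8/391135485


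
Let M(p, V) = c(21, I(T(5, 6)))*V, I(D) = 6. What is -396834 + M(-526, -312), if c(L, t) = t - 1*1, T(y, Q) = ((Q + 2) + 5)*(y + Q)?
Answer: -398394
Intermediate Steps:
T(y, Q) = (7 + Q)*(Q + y) (T(y, Q) = ((2 + Q) + 5)*(Q + y) = (7 + Q)*(Q + y))
c(L, t) = -1 + t (c(L, t) = t - 1 = -1 + t)
M(p, V) = 5*V (M(p, V) = (-1 + 6)*V = 5*V)
-396834 + M(-526, -312) = -396834 + 5*(-312) = -396834 - 1560 = -398394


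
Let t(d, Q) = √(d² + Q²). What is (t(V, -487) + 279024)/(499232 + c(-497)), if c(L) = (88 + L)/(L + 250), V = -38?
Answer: 22972976/41103571 + 247*√238613/123310713 ≈ 0.55988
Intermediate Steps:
c(L) = (88 + L)/(250 + L)
t(d, Q) = √(Q² + d²)
(t(V, -487) + 279024)/(499232 + c(-497)) = (√((-487)² + (-38)²) + 279024)/(499232 + (88 - 497)/(250 - 497)) = (√(237169 + 1444) + 279024)/(499232 - 409/(-247)) = (√238613 + 279024)/(499232 - 1/247*(-409)) = (279024 + √238613)/(499232 + 409/247) = (279024 + √238613)/(123310713/247) = (279024 + √238613)*(247/123310713) = 22972976/41103571 + 247*√238613/123310713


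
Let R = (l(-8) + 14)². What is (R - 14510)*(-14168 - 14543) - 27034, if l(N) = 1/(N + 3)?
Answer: 10277546329/25 ≈ 4.1110e+8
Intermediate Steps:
l(N) = 1/(3 + N)
R = 4761/25 (R = (1/(3 - 8) + 14)² = (1/(-5) + 14)² = (-⅕ + 14)² = (69/5)² = 4761/25 ≈ 190.44)
(R - 14510)*(-14168 - 14543) - 27034 = (4761/25 - 14510)*(-14168 - 14543) - 27034 = -357989/25*(-28711) - 27034 = 10278222179/25 - 27034 = 10277546329/25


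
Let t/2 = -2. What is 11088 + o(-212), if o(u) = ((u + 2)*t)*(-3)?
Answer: 8568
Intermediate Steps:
t = -4 (t = 2*(-2) = -4)
o(u) = 24 + 12*u (o(u) = ((u + 2)*(-4))*(-3) = ((2 + u)*(-4))*(-3) = (-8 - 4*u)*(-3) = 24 + 12*u)
11088 + o(-212) = 11088 + (24 + 12*(-212)) = 11088 + (24 - 2544) = 11088 - 2520 = 8568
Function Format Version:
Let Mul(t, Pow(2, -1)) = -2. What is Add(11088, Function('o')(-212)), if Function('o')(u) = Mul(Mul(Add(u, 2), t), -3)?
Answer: 8568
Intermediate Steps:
t = -4 (t = Mul(2, -2) = -4)
Function('o')(u) = Add(24, Mul(12, u)) (Function('o')(u) = Mul(Mul(Add(u, 2), -4), -3) = Mul(Mul(Add(2, u), -4), -3) = Mul(Add(-8, Mul(-4, u)), -3) = Add(24, Mul(12, u)))
Add(11088, Function('o')(-212)) = Add(11088, Add(24, Mul(12, -212))) = Add(11088, Add(24, -2544)) = Add(11088, -2520) = 8568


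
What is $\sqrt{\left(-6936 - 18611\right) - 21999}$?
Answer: $i \sqrt{47546} \approx 218.05 i$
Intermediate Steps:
$\sqrt{\left(-6936 - 18611\right) - 21999} = \sqrt{-25547 - 21999} = \sqrt{-47546} = i \sqrt{47546}$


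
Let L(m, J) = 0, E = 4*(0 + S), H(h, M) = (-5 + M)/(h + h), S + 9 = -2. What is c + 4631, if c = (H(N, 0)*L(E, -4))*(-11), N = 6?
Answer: 4631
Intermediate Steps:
S = -11 (S = -9 - 2 = -11)
H(h, M) = (-5 + M)/(2*h) (H(h, M) = (-5 + M)/((2*h)) = (-5 + M)*(1/(2*h)) = (-5 + M)/(2*h))
E = -44 (E = 4*(0 - 11) = 4*(-11) = -44)
c = 0 (c = (((½)*(-5 + 0)/6)*0)*(-11) = (((½)*(⅙)*(-5))*0)*(-11) = -5/12*0*(-11) = 0*(-11) = 0)
c + 4631 = 0 + 4631 = 4631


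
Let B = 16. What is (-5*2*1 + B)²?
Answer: 36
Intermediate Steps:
(-5*2*1 + B)² = (-5*2*1 + 16)² = (-10*1 + 16)² = (-10 + 16)² = 6² = 36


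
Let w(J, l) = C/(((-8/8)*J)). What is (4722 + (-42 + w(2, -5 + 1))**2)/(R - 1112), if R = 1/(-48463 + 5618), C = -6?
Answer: -267481335/47643641 ≈ -5.6142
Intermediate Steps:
w(J, l) = 6/J (w(J, l) = -6*(-1/J) = -(-6)/J = 6/J)
R = -1/42845 (R = 1/(-42845) = -1/42845 ≈ -2.3340e-5)
(4722 + (-42 + w(2, -5 + 1))**2)/(R - 1112) = (4722 + (-42 + 6/2)**2)/(-1/42845 - 1112) = (4722 + (-42 + 6*(1/2))**2)/(-47643641/42845) = (4722 + (-42 + 3)**2)*(-42845/47643641) = (4722 + (-39)**2)*(-42845/47643641) = (4722 + 1521)*(-42845/47643641) = 6243*(-42845/47643641) = -267481335/47643641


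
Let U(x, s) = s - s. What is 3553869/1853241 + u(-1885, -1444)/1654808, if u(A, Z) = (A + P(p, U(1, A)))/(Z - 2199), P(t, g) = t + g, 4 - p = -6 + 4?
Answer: 117073116375025/61050270564088 ≈ 1.9177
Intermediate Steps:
p = 6 (p = 4 - (-6 + 4) = 4 - 1*(-2) = 4 + 2 = 6)
U(x, s) = 0
P(t, g) = g + t
u(A, Z) = (6 + A)/(-2199 + Z) (u(A, Z) = (A + (0 + 6))/(Z - 2199) = (A + 6)/(-2199 + Z) = (6 + A)/(-2199 + Z))
3553869/1853241 + u(-1885, -1444)/1654808 = 3553869/1853241 + ((6 - 1885)/(-2199 - 1444))/1654808 = 3553869*(1/1853241) + (-1879/(-3643))*(1/1654808) = 1184623/617747 - 1/3643*(-1879)*(1/1654808) = 1184623/617747 + (1879/3643)*(1/1654808) = 1184623/617747 + 1879/6028465544 = 117073116375025/61050270564088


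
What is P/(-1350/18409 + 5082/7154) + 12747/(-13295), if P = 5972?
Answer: 746818072893361/79671843015 ≈ 9373.7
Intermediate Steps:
P/(-1350/18409 + 5082/7154) + 12747/(-13295) = 5972/(-1350/18409 + 5082/7154) + 12747/(-13295) = 5972/(-1350*1/18409 + 5082*(1/7154)) + 12747*(-1/13295) = 5972/(-1350/18409 + 363/511) - 12747/13295 = 5972/(5992617/9406999) - 12747/13295 = 5972*(9406999/5992617) - 12747/13295 = 56178598028/5992617 - 12747/13295 = 746818072893361/79671843015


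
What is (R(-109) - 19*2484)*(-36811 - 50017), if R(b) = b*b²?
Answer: 116542712300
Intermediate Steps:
R(b) = b³
(R(-109) - 19*2484)*(-36811 - 50017) = ((-109)³ - 19*2484)*(-36811 - 50017) = (-1295029 - 47196)*(-86828) = -1342225*(-86828) = 116542712300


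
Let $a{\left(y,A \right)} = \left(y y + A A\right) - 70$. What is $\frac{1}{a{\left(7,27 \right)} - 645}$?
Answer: $\frac{1}{63} \approx 0.015873$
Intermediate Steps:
$a{\left(y,A \right)} = -70 + A^{2} + y^{2}$ ($a{\left(y,A \right)} = \left(y^{2} + A^{2}\right) - 70 = \left(A^{2} + y^{2}\right) - 70 = -70 + A^{2} + y^{2}$)
$\frac{1}{a{\left(7,27 \right)} - 645} = \frac{1}{\left(-70 + 27^{2} + 7^{2}\right) - 645} = \frac{1}{\left(-70 + 729 + 49\right) - 645} = \frac{1}{708 - 645} = \frac{1}{63}$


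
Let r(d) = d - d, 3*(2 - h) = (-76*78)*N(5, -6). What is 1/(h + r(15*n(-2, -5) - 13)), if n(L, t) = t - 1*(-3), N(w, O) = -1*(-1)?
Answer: 1/1978 ≈ 0.00050556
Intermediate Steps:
N(w, O) = 1
n(L, t) = 3 + t (n(L, t) = t + 3 = 3 + t)
h = 1978 (h = 2 - (-76*78)/3 = 2 - (-1976) = 2 - ⅓*(-5928) = 2 + 1976 = 1978)
r(d) = 0
1/(h + r(15*n(-2, -5) - 13)) = 1/(1978 + 0) = 1/1978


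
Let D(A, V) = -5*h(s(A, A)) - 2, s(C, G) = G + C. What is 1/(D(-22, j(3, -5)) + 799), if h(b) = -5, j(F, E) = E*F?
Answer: 1/822 ≈ 0.0012165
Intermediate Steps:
s(C, G) = C + G
D(A, V) = 23 (D(A, V) = -5*(-5) - 2 = 25 - 2 = 23)
1/(D(-22, j(3, -5)) + 799) = 1/(23 + 799) = 1/822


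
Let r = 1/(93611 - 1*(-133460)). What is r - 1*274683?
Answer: -62372543492/227071 ≈ -2.7468e+5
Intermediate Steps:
r = 1/227071 (r = 1/(93611 + 133460) = 1/227071 ≈ 4.4039e-6)
r - 1*274683 = 1/227071 - 1*274683 = 1/227071 - 274683 = -62372543492/227071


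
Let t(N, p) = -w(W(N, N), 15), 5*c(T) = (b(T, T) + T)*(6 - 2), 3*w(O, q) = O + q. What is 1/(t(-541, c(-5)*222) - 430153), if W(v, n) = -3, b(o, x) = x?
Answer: -1/430157 ≈ -2.3247e-6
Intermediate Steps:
w(O, q) = O/3 + q/3 (w(O, q) = (O + q)/3 = O/3 + q/3)
c(T) = 8*T/5 (c(T) = ((T + T)*(6 - 2))/5 = ((2*T)*4)/5 = (8*T)/5 = 8*T/5)
t(N, p) = -4 (t(N, p) = -((⅓)*(-3) + (⅓)*15) = -(-1 + 5) = -1*4 = -4)
1/(t(-541, c(-5)*222) - 430153) = 1/(-4 - 430153) = 1/(-430157) = -1/430157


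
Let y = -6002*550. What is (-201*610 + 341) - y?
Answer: 3178831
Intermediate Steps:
y = -3301100
(-201*610 + 341) - y = (-201*610 + 341) - 1*(-3301100) = (-122610 + 341) + 3301100 = -122269 + 3301100 = 3178831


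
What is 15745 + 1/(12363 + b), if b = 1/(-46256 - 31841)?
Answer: 15202005569547/965513210 ≈ 15745.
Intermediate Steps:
b = -1/78097 (b = 1/(-78097) = -1/78097 ≈ -1.2805e-5)
15745 + 1/(12363 + b) = 15745 + 1/(12363 - 1/78097) = 15745 + 1/(965513210/78097) = 15745 + 78097/965513210 = 15202005569547/965513210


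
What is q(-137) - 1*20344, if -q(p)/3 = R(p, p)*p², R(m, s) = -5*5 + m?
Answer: 9101390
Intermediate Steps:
R(m, s) = -25 + m
q(p) = -3*p²*(-25 + p) (q(p) = -3*(-25 + p)*p² = -3*p²*(-25 + p))
q(-137) - 1*20344 = 3*(-137)²*(25 - 1*(-137)) - 1*20344 = 3*18769*(25 + 137) - 20344 = 3*18769*162 - 20344 = 9121734 - 20344 = 9101390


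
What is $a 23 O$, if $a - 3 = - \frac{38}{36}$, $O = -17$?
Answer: $- \frac{13685}{18} \approx -760.28$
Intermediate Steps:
$a = \frac{35}{18}$ ($a = 3 - \frac{38}{36} = 3 - \frac{19}{18} = \frac{35}{18} \approx 1.9444$)
$a 23 O = \frac{35}{18} \cdot 23 \left(-17\right) = \frac{805}{18} \left(-17\right) = - \frac{13685}{18}$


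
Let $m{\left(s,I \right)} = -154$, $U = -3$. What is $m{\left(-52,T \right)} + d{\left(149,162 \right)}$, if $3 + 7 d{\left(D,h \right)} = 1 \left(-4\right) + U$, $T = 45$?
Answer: $- \frac{1088}{7} \approx -155.43$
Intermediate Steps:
$d{\left(D,h \right)} = - \frac{10}{7}$ ($d{\left(D,h \right)} = - \frac{3}{7} + \frac{1 \left(-4\right) - 3}{7} = - \frac{3}{7} + \frac{-4 - 3}{7} = - \frac{3}{7} + \frac{1}{7} \left(-7\right) = - \frac{3}{7} - 1 = - \frac{10}{7}$)
$m{\left(-52,T \right)} + d{\left(149,162 \right)} = -154 - \frac{10}{7} = - \frac{1088}{7}$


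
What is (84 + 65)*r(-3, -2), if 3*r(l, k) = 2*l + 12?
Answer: 298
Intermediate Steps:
r(l, k) = 4 + 2*l/3 (r(l, k) = (2*l + 12)/3 = (12 + 2*l)/3 = 4 + 2*l/3)
(84 + 65)*r(-3, -2) = (84 + 65)*(4 + (2/3)*(-3)) = 149*(4 - 2) = 149*2 = 298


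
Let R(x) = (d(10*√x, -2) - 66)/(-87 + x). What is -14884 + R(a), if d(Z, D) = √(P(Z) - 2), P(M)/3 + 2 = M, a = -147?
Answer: -580465/39 - √(-8 + 210*I*√3)/234 ≈ -14884.0 - 0.058269*I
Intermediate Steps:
P(M) = -6 + 3*M
d(Z, D) = √(-8 + 3*Z) (d(Z, D) = √((-6 + 3*Z) - 2) = √(-8 + 3*Z))
R(x) = (-66 + √(-8 + 30*√x))/(-87 + x) (R(x) = (√(-8 + 3*(10*√x)) - 66)/(-87 + x) = (√(-8 + 30*√x) - 66)/(-87 + x) = (-66 + √(-8 + 30*√x))/(-87 + x))
-14884 + R(a) = -14884 + (-66 + √(-8 + 30*√(-147)))/(-87 - 147) = -14884 + (-66 + √(-8 + 30*(7*I*√3)))/(-234) = -14884 - (-66 + √(-8 + 210*I*√3))/234 = -14884 + (11/39 - √(-8 + 210*I*√3)/234) = -580465/39 - √(-8 + 210*I*√3)/234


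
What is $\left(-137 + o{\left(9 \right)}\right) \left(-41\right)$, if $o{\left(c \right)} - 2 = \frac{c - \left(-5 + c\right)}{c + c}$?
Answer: $\frac{99425}{18} \approx 5523.6$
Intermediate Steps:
$o{\left(c \right)} = 2 + \frac{5}{2 c}$ ($o{\left(c \right)} = 2 + \frac{c - \left(-5 + c\right)}{c + c} = 2 + \frac{5}{2 c}$)
$\left(-137 + o{\left(9 \right)}\right) \left(-41\right) = \left(-137 + \left(2 + \frac{5}{2 \cdot 9}\right)\right) \left(-41\right) = \left(-137 + \left(2 + \frac{5}{2} \cdot \frac{1}{9}\right)\right) \left(-41\right) = \left(-137 + \left(2 + \frac{5}{18}\right)\right) \left(-41\right) = \left(-137 + \frac{41}{18}\right) \left(-41\right) = \left(- \frac{2425}{18}\right) \left(-41\right) = \frac{99425}{18}$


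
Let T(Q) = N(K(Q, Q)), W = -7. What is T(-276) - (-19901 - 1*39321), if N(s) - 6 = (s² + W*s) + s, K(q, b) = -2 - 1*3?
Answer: 59283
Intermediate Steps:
K(q, b) = -5 (K(q, b) = -2 - 3 = -5)
N(s) = 6 + s² - 6*s (N(s) = 6 + ((s² - 7*s) + s) = 6 + (s² - 6*s) = 6 + s² - 6*s)
T(Q) = 61 (T(Q) = 6 + (-5)² - 6*(-5) = 6 + 25 + 30 = 61)
T(-276) - (-19901 - 1*39321) = 61 - (-19901 - 1*39321) = 61 - (-19901 - 39321) = 61 - 1*(-59222) = 61 + 59222 = 59283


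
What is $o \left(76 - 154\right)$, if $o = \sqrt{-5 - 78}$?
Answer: $- 78 i \sqrt{83} \approx - 710.61 i$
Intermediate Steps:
$o = i \sqrt{83}$ ($o = \sqrt{-83} = i \sqrt{83} \approx 9.1104 i$)
$o \left(76 - 154\right) = i \sqrt{83} \left(76 - 154\right) = i \sqrt{83} \left(-78\right) = - 78 i \sqrt{83}$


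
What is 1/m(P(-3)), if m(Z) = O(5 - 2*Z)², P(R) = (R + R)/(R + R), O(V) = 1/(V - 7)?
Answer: 16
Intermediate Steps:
O(V) = 1/(-7 + V)
P(R) = 1 (P(R) = (2*R)/((2*R)) = (2*R)*(1/(2*R)) = 1)
m(Z) = (-2 - 2*Z)⁻² (m(Z) = (1/(-7 + (5 - 2*Z)))² = (1/(-2 - 2*Z))² = (-2 - 2*Z)⁻²)
1/m(P(-3)) = 1/(1/(4*(1 + 1)²)) = 1/((¼)/2²) = 1/((¼)*(¼)) = 1/(1/16) = 16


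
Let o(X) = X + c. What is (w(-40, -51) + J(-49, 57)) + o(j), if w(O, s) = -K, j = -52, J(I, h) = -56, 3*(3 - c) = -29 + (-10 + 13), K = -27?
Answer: -208/3 ≈ -69.333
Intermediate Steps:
c = 35/3 (c = 3 - (-29 + (-10 + 13))/3 = 3 - (-29 + 3)/3 = 3 - ⅓*(-26) = 3 + 26/3 = 35/3 ≈ 11.667)
w(O, s) = 27 (w(O, s) = -1*(-27) = 27)
o(X) = 35/3 + X (o(X) = X + 35/3 = 35/3 + X)
(w(-40, -51) + J(-49, 57)) + o(j) = (27 - 56) + (35/3 - 52) = -29 - 121/3 = -208/3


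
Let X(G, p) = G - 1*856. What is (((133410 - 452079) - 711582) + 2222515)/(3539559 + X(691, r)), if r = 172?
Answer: 596132/1769697 ≈ 0.33686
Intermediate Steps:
X(G, p) = -856 + G (X(G, p) = G - 856 = -856 + G)
(((133410 - 452079) - 711582) + 2222515)/(3539559 + X(691, r)) = (((133410 - 452079) - 711582) + 2222515)/(3539559 + (-856 + 691)) = ((-318669 - 711582) + 2222515)/(3539559 - 165) = (-1030251 + 2222515)/3539394 = 1192264*(1/3539394) = 596132/1769697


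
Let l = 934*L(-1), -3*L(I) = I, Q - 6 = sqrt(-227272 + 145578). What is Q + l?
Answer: 952/3 + I*sqrt(81694) ≈ 317.33 + 285.82*I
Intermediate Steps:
Q = 6 + I*sqrt(81694) (Q = 6 + sqrt(-227272 + 145578) = 6 + sqrt(-81694) = 6 + I*sqrt(81694) ≈ 6.0 + 285.82*I)
L(I) = -I/3
l = 934/3 (l = 934*(-1/3*(-1)) = 934*(1/3) = 934/3 ≈ 311.33)
Q + l = (6 + I*sqrt(81694)) + 934/3 = 952/3 + I*sqrt(81694)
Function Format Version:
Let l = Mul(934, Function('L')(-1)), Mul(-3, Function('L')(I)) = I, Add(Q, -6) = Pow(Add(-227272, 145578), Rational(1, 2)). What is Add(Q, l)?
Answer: Add(Rational(952, 3), Mul(I, Pow(81694, Rational(1, 2)))) ≈ Add(317.33, Mul(285.82, I))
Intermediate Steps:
Q = Add(6, Mul(I, Pow(81694, Rational(1, 2)))) (Q = Add(6, Pow(Add(-227272, 145578), Rational(1, 2))) = Add(6, Pow(-81694, Rational(1, 2))) = Add(6, Mul(I, Pow(81694, Rational(1, 2)))) ≈ Add(6.0000, Mul(285.82, I)))
Function('L')(I) = Mul(Rational(-1, 3), I)
l = Rational(934, 3) (l = Mul(934, Mul(Rational(-1, 3), -1)) = Mul(934, Rational(1, 3)) = Rational(934, 3) ≈ 311.33)
Add(Q, l) = Add(Add(6, Mul(I, Pow(81694, Rational(1, 2)))), Rational(934, 3)) = Add(Rational(952, 3), Mul(I, Pow(81694, Rational(1, 2))))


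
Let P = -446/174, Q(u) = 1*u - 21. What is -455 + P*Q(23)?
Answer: -40031/87 ≈ -460.13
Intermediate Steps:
Q(u) = -21 + u (Q(u) = u - 21 = -21 + u)
P = -223/87 (P = -446*1/174 = -223/87 ≈ -2.5632)
-455 + P*Q(23) = -455 - 223*(-21 + 23)/87 = -455 - 223/87*2 = -455 - 446/87 = -40031/87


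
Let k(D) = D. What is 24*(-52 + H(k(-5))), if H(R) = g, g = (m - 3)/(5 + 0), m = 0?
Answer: -6312/5 ≈ -1262.4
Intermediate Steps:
g = -3/5 (g = (0 - 3)/(5 + 0) = -3/5 ≈ -0.60000)
H(R) = -3/5
24*(-52 + H(k(-5))) = 24*(-52 - 3/5) = 24*(-263/5) = -6312/5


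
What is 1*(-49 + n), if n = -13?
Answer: -62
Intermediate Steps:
1*(-49 + n) = 1*(-49 - 13) = 1*(-62) = -62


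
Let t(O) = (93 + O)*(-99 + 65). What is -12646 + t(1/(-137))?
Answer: -2165662/137 ≈ -15808.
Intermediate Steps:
t(O) = -3162 - 34*O (t(O) = (93 + O)*(-34) = -3162 - 34*O)
-12646 + t(1/(-137)) = -12646 + (-3162 - 34/(-137)) = -12646 + (-3162 - 34*(-1/137)) = -12646 + (-3162 + 34/137) = -12646 - 433160/137 = -2165662/137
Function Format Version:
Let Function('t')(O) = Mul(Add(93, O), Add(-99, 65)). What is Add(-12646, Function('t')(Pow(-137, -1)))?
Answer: Rational(-2165662, 137) ≈ -15808.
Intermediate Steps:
Function('t')(O) = Add(-3162, Mul(-34, O)) (Function('t')(O) = Mul(Add(93, O), -34) = Add(-3162, Mul(-34, O)))
Add(-12646, Function('t')(Pow(-137, -1))) = Add(-12646, Add(-3162, Mul(-34, Pow(-137, -1)))) = Add(-12646, Add(-3162, Mul(-34, Rational(-1, 137)))) = Add(-12646, Add(-3162, Rational(34, 137))) = Add(-12646, Rational(-433160, 137)) = Rational(-2165662, 137)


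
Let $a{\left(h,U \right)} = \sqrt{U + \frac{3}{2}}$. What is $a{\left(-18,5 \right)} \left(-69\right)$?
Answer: $- \frac{69 \sqrt{26}}{2} \approx -175.92$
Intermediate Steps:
$a{\left(h,U \right)} = \sqrt{\frac{3}{2} + U}$ ($a{\left(h,U \right)} = \sqrt{U + 3 \cdot \frac{1}{2}} = \sqrt{U + \frac{3}{2}} = \sqrt{\frac{3}{2} + U}$)
$a{\left(-18,5 \right)} \left(-69\right) = \frac{\sqrt{6 + 4 \cdot 5}}{2} \left(-69\right) = \frac{\sqrt{6 + 20}}{2} \left(-69\right) = \frac{\sqrt{26}}{2} \left(-69\right) = - \frac{69 \sqrt{26}}{2}$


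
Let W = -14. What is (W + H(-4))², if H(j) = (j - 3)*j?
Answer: 196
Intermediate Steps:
H(j) = j*(-3 + j) (H(j) = (-3 + j)*j = j*(-3 + j))
(W + H(-4))² = (-14 - 4*(-3 - 4))² = (-14 - 4*(-7))² = (-14 + 28)² = 14² = 196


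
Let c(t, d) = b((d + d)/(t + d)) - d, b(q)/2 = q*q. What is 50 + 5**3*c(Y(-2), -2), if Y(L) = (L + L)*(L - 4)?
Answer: 37300/121 ≈ 308.26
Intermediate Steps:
Y(L) = 2*L*(-4 + L) (Y(L) = (2*L)*(-4 + L) = 2*L*(-4 + L))
b(q) = 2*q**2 (b(q) = 2*(q*q) = 2*q**2)
c(t, d) = -d + 8*d**2/(d + t)**2 (c(t, d) = 2*((d + d)/(t + d))**2 - d = 2*((2*d)/(d + t))**2 - d = 2*(2*d/(d + t))**2 - d = 2*(4*d**2/(d + t)**2) - d = 8*d**2/(d + t)**2 - d = -d + 8*d**2/(d + t)**2)
50 + 5**3*c(Y(-2), -2) = 50 + 5**3*(-1*(-2) + 8*(-2)**2/(-2 + 2*(-2)*(-4 - 2))**2) = 50 + 125*(2 + 8*4/(-2 + 2*(-2)*(-6))**2) = 50 + 125*(2 + 8*4/(-2 + 24)**2) = 50 + 125*(2 + 8*4/22**2) = 50 + 125*(2 + 8*4*(1/484)) = 50 + 125*(2 + 8/121) = 50 + 125*(250/121) = 50 + 31250/121 = 37300/121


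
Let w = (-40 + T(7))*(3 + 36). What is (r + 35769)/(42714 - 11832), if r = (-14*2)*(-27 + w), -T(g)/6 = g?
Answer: 42023/10294 ≈ 4.0823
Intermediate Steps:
T(g) = -6*g
w = -3198 (w = (-40 - 6*7)*(3 + 36) = (-40 - 42)*39 = -82*39 = -3198)
r = 90300 (r = (-14*2)*(-27 - 3198) = -28*(-3225) = 90300)
(r + 35769)/(42714 - 11832) = (90300 + 35769)/(42714 - 11832) = 126069/30882 = 126069*(1/30882) = 42023/10294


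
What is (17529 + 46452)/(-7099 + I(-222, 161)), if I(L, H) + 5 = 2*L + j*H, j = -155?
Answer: -63981/32503 ≈ -1.9685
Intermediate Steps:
I(L, H) = -5 - 155*H + 2*L (I(L, H) = -5 + (2*L - 155*H) = -5 + (-155*H + 2*L) = -5 - 155*H + 2*L)
(17529 + 46452)/(-7099 + I(-222, 161)) = (17529 + 46452)/(-7099 + (-5 - 155*161 + 2*(-222))) = 63981/(-7099 + (-5 - 24955 - 444)) = 63981/(-7099 - 25404) = 63981/(-32503) = 63981*(-1/32503) = -63981/32503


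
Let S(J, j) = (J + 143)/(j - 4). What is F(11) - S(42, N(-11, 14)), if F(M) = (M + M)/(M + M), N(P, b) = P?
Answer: 40/3 ≈ 13.333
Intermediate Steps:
F(M) = 1 (F(M) = (2*M)/((2*M)) = (2*M)*(1/(2*M)) = 1)
S(J, j) = (143 + J)/(-4 + j)
F(11) - S(42, N(-11, 14)) = 1 - (143 + 42)/(-4 - 11) = 1 - 185/(-15) = 1 - (-1)*185/15 = 1 - 1*(-37/3) = 1 + 37/3 = 40/3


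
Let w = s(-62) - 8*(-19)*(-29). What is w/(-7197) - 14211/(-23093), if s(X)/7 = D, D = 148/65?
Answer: 13240658867/10803020865 ≈ 1.2256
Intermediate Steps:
D = 148/65 (D = 148*(1/65) = 148/65 ≈ 2.2769)
s(X) = 1036/65 (s(X) = 7*(148/65) = 1036/65)
w = -285484/65 (w = 1036/65 - 8*(-19)*(-29) = 1036/65 - (-152)*(-29) = 1036/65 - 1*4408 = 1036/65 - 4408 = -285484/65 ≈ -4392.1)
w/(-7197) - 14211/(-23093) = -285484/65/(-7197) - 14211/(-23093) = -285484/65*(-1/7197) - 14211*(-1/23093) = 285484/467805 + 14211/23093 = 13240658867/10803020865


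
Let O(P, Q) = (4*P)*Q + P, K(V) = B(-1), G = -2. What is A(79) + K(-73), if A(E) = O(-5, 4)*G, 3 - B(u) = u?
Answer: 174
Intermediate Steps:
B(u) = 3 - u
K(V) = 4 (K(V) = 3 - 1*(-1) = 3 + 1 = 4)
O(P, Q) = P + 4*P*Q (O(P, Q) = 4*P*Q + P = P + 4*P*Q)
A(E) = 170 (A(E) = -5*(1 + 4*4)*(-2) = -5*(1 + 16)*(-2) = -5*17*(-2) = -85*(-2) = 170)
A(79) + K(-73) = 170 + 4 = 174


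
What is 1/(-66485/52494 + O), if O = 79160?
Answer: 52494/4155358555 ≈ 1.2633e-5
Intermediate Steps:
1/(-66485/52494 + O) = 1/(-66485/52494 + 79160) = 1/(4155358555/52494) = 52494/4155358555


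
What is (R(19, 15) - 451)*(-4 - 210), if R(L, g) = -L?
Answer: 100580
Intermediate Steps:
(R(19, 15) - 451)*(-4 - 210) = (-1*19 - 451)*(-4 - 210) = (-19 - 451)*(-214) = -470*(-214) = 100580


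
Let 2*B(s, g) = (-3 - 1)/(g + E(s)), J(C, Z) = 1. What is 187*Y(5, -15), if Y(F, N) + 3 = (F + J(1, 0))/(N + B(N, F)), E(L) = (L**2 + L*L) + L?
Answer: -2098701/3301 ≈ -635.78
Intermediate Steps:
E(L) = L + 2*L**2 (E(L) = (L**2 + L**2) + L = 2*L**2 + L = L + 2*L**2)
B(s, g) = -2/(g + s*(1 + 2*s)) (B(s, g) = ((-3 - 1)/(g + s*(1 + 2*s)))/2 = (-4/(g + s*(1 + 2*s)))/2 = -2/(g + s*(1 + 2*s)))
Y(F, N) = -3 + (1 + F)/(N - 2/(F + N*(1 + 2*N))) (Y(F, N) = -3 + (F + 1)/(N - 2/(F + N*(1 + 2*N))) = -3 + (1 + F)/(N - 2/(F + N*(1 + 2*N))))
187*Y(5, -15) = 187*((6 + (5 - 15*(1 + 2*(-15)))*(1 + 5 - 3*(-15)))/(-2 - 15*(5 - 15*(1 + 2*(-15))))) = 187*((6 + (5 - 15*(1 - 30))*(1 + 5 + 45))/(-2 - 15*(5 - 15*(1 - 30)))) = 187*((6 + (5 - 15*(-29))*51)/(-2 - 15*(5 - 15*(-29)))) = 187*((6 + (5 + 435)*51)/(-2 - 15*(5 + 435))) = 187*((6 + 440*51)/(-2 - 15*440)) = 187*((6 + 22440)/(-2 - 6600)) = 187*(22446/(-6602)) = 187*(-1/6602*22446) = 187*(-11223/3301) = -2098701/3301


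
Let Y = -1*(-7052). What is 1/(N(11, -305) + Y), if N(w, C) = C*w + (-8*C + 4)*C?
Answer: -1/741723 ≈ -1.3482e-6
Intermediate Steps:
N(w, C) = C*w + C*(4 - 8*C) (N(w, C) = C*w + (4 - 8*C)*C = C*w + C*(4 - 8*C))
Y = 7052
1/(N(11, -305) + Y) = 1/(-305*(4 + 11 - 8*(-305)) + 7052) = 1/(-305*(4 + 11 + 2440) + 7052) = 1/(-305*2455 + 7052) = 1/(-748775 + 7052) = 1/(-741723) = -1/741723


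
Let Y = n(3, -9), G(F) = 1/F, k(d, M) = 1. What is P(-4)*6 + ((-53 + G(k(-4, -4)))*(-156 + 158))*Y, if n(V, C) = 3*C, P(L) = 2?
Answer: 2820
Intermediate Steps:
Y = -27 (Y = 3*(-9) = -27)
P(-4)*6 + ((-53 + G(k(-4, -4)))*(-156 + 158))*Y = 2*6 + ((-53 + 1/1)*(-156 + 158))*(-27) = 12 + ((-53 + 1)*2)*(-27) = 12 - 52*2*(-27) = 12 - 104*(-27) = 12 + 2808 = 2820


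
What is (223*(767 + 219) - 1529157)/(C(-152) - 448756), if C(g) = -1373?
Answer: 1309279/450129 ≈ 2.9087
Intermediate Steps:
(223*(767 + 219) - 1529157)/(C(-152) - 448756) = (223*(767 + 219) - 1529157)/(-1373 - 448756) = (223*986 - 1529157)/(-450129) = (219878 - 1529157)*(-1/450129) = -1309279*(-1/450129) = 1309279/450129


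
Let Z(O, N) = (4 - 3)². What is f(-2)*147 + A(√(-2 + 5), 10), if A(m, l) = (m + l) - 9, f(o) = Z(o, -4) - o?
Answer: 442 + √3 ≈ 443.73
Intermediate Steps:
Z(O, N) = 1 (Z(O, N) = 1² = 1)
f(o) = 1 - o
A(m, l) = -9 + l + m (A(m, l) = (l + m) - 9 = -9 + l + m)
f(-2)*147 + A(√(-2 + 5), 10) = (1 - 1*(-2))*147 + (-9 + 10 + √(-2 + 5)) = (1 + 2)*147 + (-9 + 10 + √3) = 3*147 + (1 + √3) = 441 + (1 + √3) = 442 + √3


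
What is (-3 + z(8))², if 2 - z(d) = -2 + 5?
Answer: 16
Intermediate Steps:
z(d) = -1 (z(d) = 2 - (-2 + 5) = 2 - 1*3 = 2 - 3 = -1)
(-3 + z(8))² = (-3 - 1)² = (-4)² = 16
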